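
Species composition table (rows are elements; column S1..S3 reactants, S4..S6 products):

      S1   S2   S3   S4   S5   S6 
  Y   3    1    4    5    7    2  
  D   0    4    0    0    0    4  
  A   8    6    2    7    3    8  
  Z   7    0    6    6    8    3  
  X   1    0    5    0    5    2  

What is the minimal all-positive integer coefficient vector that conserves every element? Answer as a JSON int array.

Coefficients: [2, 6, 3, 1, 1, 6]

Y: 2·3+6·1+3·4 = 24 | 1·5+1·7+6·2 = 24
D: 2·0+6·4+3·0 = 24 | 1·0+1·0+6·4 = 24
A: 2·8+6·6+3·2 = 58 | 1·7+1·3+6·8 = 58
Z: 2·7+6·0+3·6 = 32 | 1·6+1·8+6·3 = 32
X: 2·1+6·0+3·5 = 17 | 1·0+1·5+6·2 = 17
gcd(2,6,3,1,1,6) = 1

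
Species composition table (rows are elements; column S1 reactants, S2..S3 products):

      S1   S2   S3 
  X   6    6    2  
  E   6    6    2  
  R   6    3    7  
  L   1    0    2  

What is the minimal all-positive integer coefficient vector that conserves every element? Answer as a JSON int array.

X: 6·6 = 36 | 5·6+3·2 = 36
E: 6·6 = 36 | 5·6+3·2 = 36
R: 6·6 = 36 | 5·3+3·7 = 36
L: 6·1 = 6 | 5·0+3·2 = 6
gcd(6,5,3) = 1

Coefficients: [6, 5, 3]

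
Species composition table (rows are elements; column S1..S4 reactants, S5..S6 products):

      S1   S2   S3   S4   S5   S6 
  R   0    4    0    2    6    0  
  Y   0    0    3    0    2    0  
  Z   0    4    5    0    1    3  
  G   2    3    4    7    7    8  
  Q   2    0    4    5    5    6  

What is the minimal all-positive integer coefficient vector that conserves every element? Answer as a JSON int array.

Coefficients: [6, 2, 2, 5, 3, 5]

R: 6·0+2·4+2·0+5·2 = 18 | 3·6+5·0 = 18
Y: 6·0+2·0+2·3+5·0 = 6 | 3·2+5·0 = 6
Z: 6·0+2·4+2·5+5·0 = 18 | 3·1+5·3 = 18
G: 6·2+2·3+2·4+5·7 = 61 | 3·7+5·8 = 61
Q: 6·2+2·0+2·4+5·5 = 45 | 3·5+5·6 = 45
gcd(6,2,2,5,3,5) = 1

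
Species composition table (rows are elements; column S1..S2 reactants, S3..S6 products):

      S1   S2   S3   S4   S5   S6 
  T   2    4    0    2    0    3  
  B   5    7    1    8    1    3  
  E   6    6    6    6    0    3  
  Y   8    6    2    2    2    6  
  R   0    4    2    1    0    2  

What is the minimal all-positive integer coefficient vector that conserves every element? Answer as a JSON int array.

Coefficients: [2, 3, 1, 2, 2, 4]

T: 2·2+3·4 = 16 | 1·0+2·2+2·0+4·3 = 16
B: 2·5+3·7 = 31 | 1·1+2·8+2·1+4·3 = 31
E: 2·6+3·6 = 30 | 1·6+2·6+2·0+4·3 = 30
Y: 2·8+3·6 = 34 | 1·2+2·2+2·2+4·6 = 34
R: 2·0+3·4 = 12 | 1·2+2·1+2·0+4·2 = 12
gcd(2,3,1,2,2,4) = 1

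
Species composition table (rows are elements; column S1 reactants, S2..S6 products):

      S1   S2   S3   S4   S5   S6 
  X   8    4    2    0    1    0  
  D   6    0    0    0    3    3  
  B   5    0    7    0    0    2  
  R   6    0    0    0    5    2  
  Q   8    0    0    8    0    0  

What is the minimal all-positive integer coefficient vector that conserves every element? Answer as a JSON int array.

X: 3·8 = 24 | 5·4+1·2+3·0+2·1+4·0 = 24
D: 3·6 = 18 | 5·0+1·0+3·0+2·3+4·3 = 18
B: 3·5 = 15 | 5·0+1·7+3·0+2·0+4·2 = 15
R: 3·6 = 18 | 5·0+1·0+3·0+2·5+4·2 = 18
Q: 3·8 = 24 | 5·0+1·0+3·8+2·0+4·0 = 24
gcd(3,5,1,3,2,4) = 1

Coefficients: [3, 5, 1, 3, 2, 4]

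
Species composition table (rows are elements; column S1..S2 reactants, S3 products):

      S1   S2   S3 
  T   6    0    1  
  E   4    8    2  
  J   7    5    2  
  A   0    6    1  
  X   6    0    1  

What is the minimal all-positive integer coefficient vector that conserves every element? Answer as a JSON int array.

T: 1·6+1·0 = 6 | 6·1 = 6
E: 1·4+1·8 = 12 | 6·2 = 12
J: 1·7+1·5 = 12 | 6·2 = 12
A: 1·0+1·6 = 6 | 6·1 = 6
X: 1·6+1·0 = 6 | 6·1 = 6
gcd(1,1,6) = 1

Coefficients: [1, 1, 6]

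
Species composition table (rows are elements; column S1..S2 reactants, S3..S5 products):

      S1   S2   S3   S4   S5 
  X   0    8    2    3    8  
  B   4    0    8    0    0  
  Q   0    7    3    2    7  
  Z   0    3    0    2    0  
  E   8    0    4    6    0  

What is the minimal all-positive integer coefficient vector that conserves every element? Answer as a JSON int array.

X: 6·0+4·8 = 32 | 3·2+6·3+1·8 = 32
B: 6·4+4·0 = 24 | 3·8+6·0+1·0 = 24
Q: 6·0+4·7 = 28 | 3·3+6·2+1·7 = 28
Z: 6·0+4·3 = 12 | 3·0+6·2+1·0 = 12
E: 6·8+4·0 = 48 | 3·4+6·6+1·0 = 48
gcd(6,4,3,6,1) = 1

Coefficients: [6, 4, 3, 6, 1]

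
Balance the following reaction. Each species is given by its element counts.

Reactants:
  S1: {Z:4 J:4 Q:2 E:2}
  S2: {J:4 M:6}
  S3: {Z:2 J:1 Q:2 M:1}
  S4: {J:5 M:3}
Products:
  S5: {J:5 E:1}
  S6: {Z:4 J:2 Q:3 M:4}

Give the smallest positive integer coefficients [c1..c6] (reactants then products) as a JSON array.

Coefficients: [3, 1, 6, 4, 6, 6]

Z: 3·4+1·0+6·2+4·0 = 24 | 6·0+6·4 = 24
J: 3·4+1·4+6·1+4·5 = 42 | 6·5+6·2 = 42
Q: 3·2+1·0+6·2+4·0 = 18 | 6·0+6·3 = 18
E: 3·2+1·0+6·0+4·0 = 6 | 6·1+6·0 = 6
M: 3·0+1·6+6·1+4·3 = 24 | 6·0+6·4 = 24
gcd(3,1,6,4,6,6) = 1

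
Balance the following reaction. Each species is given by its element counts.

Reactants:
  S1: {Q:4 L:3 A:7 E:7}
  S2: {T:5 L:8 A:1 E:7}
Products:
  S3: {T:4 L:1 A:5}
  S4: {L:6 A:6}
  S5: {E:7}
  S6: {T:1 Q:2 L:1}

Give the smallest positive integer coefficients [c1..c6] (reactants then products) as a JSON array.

Coefficients: [3, 2, 1, 3, 5, 6]

T: 3·0+2·5 = 10 | 1·4+3·0+5·0+6·1 = 10
Q: 3·4+2·0 = 12 | 1·0+3·0+5·0+6·2 = 12
L: 3·3+2·8 = 25 | 1·1+3·6+5·0+6·1 = 25
A: 3·7+2·1 = 23 | 1·5+3·6+5·0+6·0 = 23
E: 3·7+2·7 = 35 | 1·0+3·0+5·7+6·0 = 35
gcd(3,2,1,3,5,6) = 1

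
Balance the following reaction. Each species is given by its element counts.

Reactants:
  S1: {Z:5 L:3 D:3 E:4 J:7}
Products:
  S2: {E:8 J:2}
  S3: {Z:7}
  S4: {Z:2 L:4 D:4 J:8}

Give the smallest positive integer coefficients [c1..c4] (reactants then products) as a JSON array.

Z: 4·5 = 20 | 2·0+2·7+3·2 = 20
L: 4·3 = 12 | 2·0+2·0+3·4 = 12
D: 4·3 = 12 | 2·0+2·0+3·4 = 12
E: 4·4 = 16 | 2·8+2·0+3·0 = 16
J: 4·7 = 28 | 2·2+2·0+3·8 = 28
gcd(4,2,2,3) = 1

Coefficients: [4, 2, 2, 3]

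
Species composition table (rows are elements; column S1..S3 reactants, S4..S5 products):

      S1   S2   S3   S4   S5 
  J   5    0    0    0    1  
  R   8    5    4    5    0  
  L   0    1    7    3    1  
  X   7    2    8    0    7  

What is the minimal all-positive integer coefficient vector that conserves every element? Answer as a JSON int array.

J: 1·5+2·0+3·0 = 5 | 6·0+5·1 = 5
R: 1·8+2·5+3·4 = 30 | 6·5+5·0 = 30
L: 1·0+2·1+3·7 = 23 | 6·3+5·1 = 23
X: 1·7+2·2+3·8 = 35 | 6·0+5·7 = 35
gcd(1,2,3,6,5) = 1

Coefficients: [1, 2, 3, 6, 5]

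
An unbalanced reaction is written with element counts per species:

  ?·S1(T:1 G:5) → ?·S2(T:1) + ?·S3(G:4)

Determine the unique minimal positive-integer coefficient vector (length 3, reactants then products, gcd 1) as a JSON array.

Coefficients: [4, 4, 5]

T: 4·1 = 4 | 4·1+5·0 = 4
G: 4·5 = 20 | 4·0+5·4 = 20
gcd(4,4,5) = 1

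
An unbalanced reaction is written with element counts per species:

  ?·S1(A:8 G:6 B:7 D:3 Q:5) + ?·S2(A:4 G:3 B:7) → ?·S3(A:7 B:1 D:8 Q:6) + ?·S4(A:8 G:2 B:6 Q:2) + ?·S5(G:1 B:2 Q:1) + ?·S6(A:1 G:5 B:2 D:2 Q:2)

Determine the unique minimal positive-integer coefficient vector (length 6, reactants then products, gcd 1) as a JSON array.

Coefficients: [6, 1, 1, 5, 4, 5]

A: 6·8+1·4 = 52 | 1·7+5·8+4·0+5·1 = 52
G: 6·6+1·3 = 39 | 1·0+5·2+4·1+5·5 = 39
B: 6·7+1·7 = 49 | 1·1+5·6+4·2+5·2 = 49
D: 6·3+1·0 = 18 | 1·8+5·0+4·0+5·2 = 18
Q: 6·5+1·0 = 30 | 1·6+5·2+4·1+5·2 = 30
gcd(6,1,1,5,4,5) = 1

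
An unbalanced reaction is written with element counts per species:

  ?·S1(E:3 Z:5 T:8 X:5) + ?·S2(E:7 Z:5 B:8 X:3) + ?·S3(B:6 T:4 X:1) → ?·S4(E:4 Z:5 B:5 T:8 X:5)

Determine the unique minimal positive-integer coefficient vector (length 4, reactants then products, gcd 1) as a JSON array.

Coefficients: [3, 1, 2, 4]

E: 3·3+1·7+2·0 = 16 | 4·4 = 16
Z: 3·5+1·5+2·0 = 20 | 4·5 = 20
B: 3·0+1·8+2·6 = 20 | 4·5 = 20
T: 3·8+1·0+2·4 = 32 | 4·8 = 32
X: 3·5+1·3+2·1 = 20 | 4·5 = 20
gcd(3,1,2,4) = 1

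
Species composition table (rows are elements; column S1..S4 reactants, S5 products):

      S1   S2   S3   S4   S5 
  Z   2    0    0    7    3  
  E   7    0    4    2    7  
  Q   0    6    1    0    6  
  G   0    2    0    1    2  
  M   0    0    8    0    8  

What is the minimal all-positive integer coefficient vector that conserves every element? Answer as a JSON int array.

Coefficients: [2, 5, 6, 2, 6]

Z: 2·2+5·0+6·0+2·7 = 18 | 6·3 = 18
E: 2·7+5·0+6·4+2·2 = 42 | 6·7 = 42
Q: 2·0+5·6+6·1+2·0 = 36 | 6·6 = 36
G: 2·0+5·2+6·0+2·1 = 12 | 6·2 = 12
M: 2·0+5·0+6·8+2·0 = 48 | 6·8 = 48
gcd(2,5,6,2,6) = 1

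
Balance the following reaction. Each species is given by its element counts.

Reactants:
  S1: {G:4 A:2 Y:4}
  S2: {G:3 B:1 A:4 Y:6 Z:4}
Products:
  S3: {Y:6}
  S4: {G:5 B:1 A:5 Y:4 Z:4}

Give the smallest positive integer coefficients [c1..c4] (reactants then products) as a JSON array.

G: 3·4+6·3 = 30 | 4·0+6·5 = 30
B: 3·0+6·1 = 6 | 4·0+6·1 = 6
A: 3·2+6·4 = 30 | 4·0+6·5 = 30
Y: 3·4+6·6 = 48 | 4·6+6·4 = 48
Z: 3·0+6·4 = 24 | 4·0+6·4 = 24
gcd(3,6,4,6) = 1

Coefficients: [3, 6, 4, 6]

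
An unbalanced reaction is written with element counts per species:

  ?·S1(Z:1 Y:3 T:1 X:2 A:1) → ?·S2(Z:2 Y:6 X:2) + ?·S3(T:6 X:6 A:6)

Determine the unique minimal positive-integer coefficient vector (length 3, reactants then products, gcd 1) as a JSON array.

Z: 6·1 = 6 | 3·2+1·0 = 6
Y: 6·3 = 18 | 3·6+1·0 = 18
T: 6·1 = 6 | 3·0+1·6 = 6
X: 6·2 = 12 | 3·2+1·6 = 12
A: 6·1 = 6 | 3·0+1·6 = 6
gcd(6,3,1) = 1

Coefficients: [6, 3, 1]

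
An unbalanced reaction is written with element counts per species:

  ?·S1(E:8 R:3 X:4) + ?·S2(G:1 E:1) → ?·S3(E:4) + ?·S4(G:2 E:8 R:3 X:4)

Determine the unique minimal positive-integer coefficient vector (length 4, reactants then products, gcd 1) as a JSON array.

G: 2·0+4·1 = 4 | 1·0+2·2 = 4
E: 2·8+4·1 = 20 | 1·4+2·8 = 20
R: 2·3+4·0 = 6 | 1·0+2·3 = 6
X: 2·4+4·0 = 8 | 1·0+2·4 = 8
gcd(2,4,1,2) = 1

Coefficients: [2, 4, 1, 2]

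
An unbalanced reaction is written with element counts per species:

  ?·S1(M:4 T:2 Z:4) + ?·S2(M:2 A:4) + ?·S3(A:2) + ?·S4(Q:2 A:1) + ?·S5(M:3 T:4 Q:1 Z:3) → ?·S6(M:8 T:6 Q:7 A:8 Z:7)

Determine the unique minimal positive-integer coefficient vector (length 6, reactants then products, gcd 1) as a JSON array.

M: 2·4+1·2+3·0+6·0+2·3 = 16 | 2·8 = 16
T: 2·2+1·0+3·0+6·0+2·4 = 12 | 2·6 = 12
Q: 2·0+1·0+3·0+6·2+2·1 = 14 | 2·7 = 14
A: 2·0+1·4+3·2+6·1+2·0 = 16 | 2·8 = 16
Z: 2·4+1·0+3·0+6·0+2·3 = 14 | 2·7 = 14
gcd(2,1,3,6,2,2) = 1

Coefficients: [2, 1, 3, 6, 2, 2]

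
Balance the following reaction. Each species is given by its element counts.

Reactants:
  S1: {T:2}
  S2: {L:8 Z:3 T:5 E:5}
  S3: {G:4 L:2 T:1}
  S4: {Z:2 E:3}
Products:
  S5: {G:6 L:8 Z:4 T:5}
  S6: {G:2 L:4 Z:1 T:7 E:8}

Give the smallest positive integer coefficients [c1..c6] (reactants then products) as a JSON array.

Coefficients: [5, 2, 4, 2, 2, 2]

G: 5·0+2·0+4·4+2·0 = 16 | 2·6+2·2 = 16
L: 5·0+2·8+4·2+2·0 = 24 | 2·8+2·4 = 24
Z: 5·0+2·3+4·0+2·2 = 10 | 2·4+2·1 = 10
T: 5·2+2·5+4·1+2·0 = 24 | 2·5+2·7 = 24
E: 5·0+2·5+4·0+2·3 = 16 | 2·0+2·8 = 16
gcd(5,2,4,2,2,2) = 1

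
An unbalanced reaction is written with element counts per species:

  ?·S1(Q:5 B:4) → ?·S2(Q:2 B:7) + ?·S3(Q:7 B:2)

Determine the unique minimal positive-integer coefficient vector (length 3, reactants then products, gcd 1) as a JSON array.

Q: 5·5 = 25 | 2·2+3·7 = 25
B: 5·4 = 20 | 2·7+3·2 = 20
gcd(5,2,3) = 1

Coefficients: [5, 2, 3]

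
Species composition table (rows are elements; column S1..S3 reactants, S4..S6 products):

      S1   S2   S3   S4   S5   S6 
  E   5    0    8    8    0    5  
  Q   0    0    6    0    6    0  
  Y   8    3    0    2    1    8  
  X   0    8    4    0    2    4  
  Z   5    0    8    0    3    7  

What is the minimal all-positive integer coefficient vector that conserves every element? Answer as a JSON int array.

E: 5·5+2·0+2·8 = 41 | 2·8+2·0+5·5 = 41
Q: 5·0+2·0+2·6 = 12 | 2·0+2·6+5·0 = 12
Y: 5·8+2·3+2·0 = 46 | 2·2+2·1+5·8 = 46
X: 5·0+2·8+2·4 = 24 | 2·0+2·2+5·4 = 24
Z: 5·5+2·0+2·8 = 41 | 2·0+2·3+5·7 = 41
gcd(5,2,2,2,2,5) = 1

Coefficients: [5, 2, 2, 2, 2, 5]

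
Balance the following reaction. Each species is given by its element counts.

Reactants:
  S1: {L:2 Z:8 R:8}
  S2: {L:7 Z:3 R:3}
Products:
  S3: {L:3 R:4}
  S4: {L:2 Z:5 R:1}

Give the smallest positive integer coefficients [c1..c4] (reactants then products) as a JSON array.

L: 2·2+3·7 = 25 | 5·3+5·2 = 25
Z: 2·8+3·3 = 25 | 5·0+5·5 = 25
R: 2·8+3·3 = 25 | 5·4+5·1 = 25
gcd(2,3,5,5) = 1

Coefficients: [2, 3, 5, 5]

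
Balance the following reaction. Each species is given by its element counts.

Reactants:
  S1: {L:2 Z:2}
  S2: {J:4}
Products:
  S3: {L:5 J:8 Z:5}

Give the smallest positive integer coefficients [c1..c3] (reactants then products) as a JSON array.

Coefficients: [5, 4, 2]

L: 5·2+4·0 = 10 | 2·5 = 10
J: 5·0+4·4 = 16 | 2·8 = 16
Z: 5·2+4·0 = 10 | 2·5 = 10
gcd(5,4,2) = 1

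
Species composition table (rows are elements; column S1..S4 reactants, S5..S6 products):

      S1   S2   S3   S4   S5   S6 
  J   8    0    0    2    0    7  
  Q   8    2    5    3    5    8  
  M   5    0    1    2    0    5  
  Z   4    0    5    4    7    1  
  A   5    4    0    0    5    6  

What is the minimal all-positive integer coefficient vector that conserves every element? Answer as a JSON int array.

J: 3·8+6·0+1·0+2·2 = 28 | 3·0+4·7 = 28
Q: 3·8+6·2+1·5+2·3 = 47 | 3·5+4·8 = 47
M: 3·5+6·0+1·1+2·2 = 20 | 3·0+4·5 = 20
Z: 3·4+6·0+1·5+2·4 = 25 | 3·7+4·1 = 25
A: 3·5+6·4+1·0+2·0 = 39 | 3·5+4·6 = 39
gcd(3,6,1,2,3,4) = 1

Coefficients: [3, 6, 1, 2, 3, 4]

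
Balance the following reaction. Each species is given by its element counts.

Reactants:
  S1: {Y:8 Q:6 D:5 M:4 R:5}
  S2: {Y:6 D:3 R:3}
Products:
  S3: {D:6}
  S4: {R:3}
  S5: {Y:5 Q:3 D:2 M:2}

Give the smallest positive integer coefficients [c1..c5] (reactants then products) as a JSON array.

Y: 3·8+1·6 = 30 | 1·0+6·0+6·5 = 30
Q: 3·6+1·0 = 18 | 1·0+6·0+6·3 = 18
D: 3·5+1·3 = 18 | 1·6+6·0+6·2 = 18
M: 3·4+1·0 = 12 | 1·0+6·0+6·2 = 12
R: 3·5+1·3 = 18 | 1·0+6·3+6·0 = 18
gcd(3,1,1,6,6) = 1

Coefficients: [3, 1, 1, 6, 6]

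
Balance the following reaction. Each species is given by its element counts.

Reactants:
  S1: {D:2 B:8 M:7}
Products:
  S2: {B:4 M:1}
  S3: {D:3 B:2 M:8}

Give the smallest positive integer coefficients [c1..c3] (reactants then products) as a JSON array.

D: 3·2 = 6 | 5·0+2·3 = 6
B: 3·8 = 24 | 5·4+2·2 = 24
M: 3·7 = 21 | 5·1+2·8 = 21
gcd(3,5,2) = 1

Coefficients: [3, 5, 2]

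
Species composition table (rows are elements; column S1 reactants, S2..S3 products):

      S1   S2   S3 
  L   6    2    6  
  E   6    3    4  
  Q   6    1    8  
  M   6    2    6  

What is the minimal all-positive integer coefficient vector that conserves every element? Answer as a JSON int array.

L: 5·6 = 30 | 6·2+3·6 = 30
E: 5·6 = 30 | 6·3+3·4 = 30
Q: 5·6 = 30 | 6·1+3·8 = 30
M: 5·6 = 30 | 6·2+3·6 = 30
gcd(5,6,3) = 1

Coefficients: [5, 6, 3]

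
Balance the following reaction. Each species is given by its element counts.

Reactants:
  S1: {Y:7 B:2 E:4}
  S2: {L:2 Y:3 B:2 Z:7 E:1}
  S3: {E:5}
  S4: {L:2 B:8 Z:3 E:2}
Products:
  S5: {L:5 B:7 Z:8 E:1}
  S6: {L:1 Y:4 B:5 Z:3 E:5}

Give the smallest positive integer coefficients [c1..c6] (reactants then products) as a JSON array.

L: 2·0+2·2+2·0+3·2 = 10 | 1·5+5·1 = 10
Y: 2·7+2·3+2·0+3·0 = 20 | 1·0+5·4 = 20
B: 2·2+2·2+2·0+3·8 = 32 | 1·7+5·5 = 32
Z: 2·0+2·7+2·0+3·3 = 23 | 1·8+5·3 = 23
E: 2·4+2·1+2·5+3·2 = 26 | 1·1+5·5 = 26
gcd(2,2,2,3,1,5) = 1

Coefficients: [2, 2, 2, 3, 1, 5]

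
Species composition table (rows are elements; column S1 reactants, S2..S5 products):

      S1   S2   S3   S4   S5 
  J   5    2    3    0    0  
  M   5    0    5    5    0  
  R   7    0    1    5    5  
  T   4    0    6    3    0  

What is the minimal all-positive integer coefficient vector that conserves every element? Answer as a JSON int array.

J: 3·5 = 15 | 6·2+1·3+2·0+2·0 = 15
M: 3·5 = 15 | 6·0+1·5+2·5+2·0 = 15
R: 3·7 = 21 | 6·0+1·1+2·5+2·5 = 21
T: 3·4 = 12 | 6·0+1·6+2·3+2·0 = 12
gcd(3,6,1,2,2) = 1

Coefficients: [3, 6, 1, 2, 2]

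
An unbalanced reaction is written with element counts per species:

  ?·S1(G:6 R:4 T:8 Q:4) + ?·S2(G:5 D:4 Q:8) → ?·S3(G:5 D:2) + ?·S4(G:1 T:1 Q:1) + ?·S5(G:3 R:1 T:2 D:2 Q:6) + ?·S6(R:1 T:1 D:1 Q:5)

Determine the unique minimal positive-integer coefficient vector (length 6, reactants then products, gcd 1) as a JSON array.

Coefficients: [2, 5, 5, 6, 2, 6]

G: 2·6+5·5 = 37 | 5·5+6·1+2·3+6·0 = 37
R: 2·4+5·0 = 8 | 5·0+6·0+2·1+6·1 = 8
T: 2·8+5·0 = 16 | 5·0+6·1+2·2+6·1 = 16
D: 2·0+5·4 = 20 | 5·2+6·0+2·2+6·1 = 20
Q: 2·4+5·8 = 48 | 5·0+6·1+2·6+6·5 = 48
gcd(2,5,5,6,2,6) = 1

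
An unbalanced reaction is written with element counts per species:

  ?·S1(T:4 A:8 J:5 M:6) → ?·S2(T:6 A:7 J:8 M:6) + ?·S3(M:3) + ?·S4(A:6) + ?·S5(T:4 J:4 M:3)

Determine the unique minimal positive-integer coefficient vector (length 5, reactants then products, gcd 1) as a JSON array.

T: 4·4 = 16 | 2·6+3·0+3·0+1·4 = 16
A: 4·8 = 32 | 2·7+3·0+3·6+1·0 = 32
J: 4·5 = 20 | 2·8+3·0+3·0+1·4 = 20
M: 4·6 = 24 | 2·6+3·3+3·0+1·3 = 24
gcd(4,2,3,3,1) = 1

Coefficients: [4, 2, 3, 3, 1]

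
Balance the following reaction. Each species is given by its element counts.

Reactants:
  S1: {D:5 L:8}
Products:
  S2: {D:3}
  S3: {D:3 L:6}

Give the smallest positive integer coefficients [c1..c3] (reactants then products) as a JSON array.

D: 3·5 = 15 | 1·3+4·3 = 15
L: 3·8 = 24 | 1·0+4·6 = 24
gcd(3,1,4) = 1

Coefficients: [3, 1, 4]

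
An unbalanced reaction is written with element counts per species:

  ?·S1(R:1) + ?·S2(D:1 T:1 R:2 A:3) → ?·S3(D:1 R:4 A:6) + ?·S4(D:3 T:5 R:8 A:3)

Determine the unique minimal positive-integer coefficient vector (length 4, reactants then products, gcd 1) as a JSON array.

Coefficients: [6, 5, 2, 1]

D: 6·0+5·1 = 5 | 2·1+1·3 = 5
T: 6·0+5·1 = 5 | 2·0+1·5 = 5
R: 6·1+5·2 = 16 | 2·4+1·8 = 16
A: 6·0+5·3 = 15 | 2·6+1·3 = 15
gcd(6,5,2,1) = 1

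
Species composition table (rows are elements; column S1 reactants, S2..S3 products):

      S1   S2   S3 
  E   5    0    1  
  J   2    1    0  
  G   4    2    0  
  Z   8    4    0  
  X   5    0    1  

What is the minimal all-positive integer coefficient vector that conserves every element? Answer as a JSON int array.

E: 1·5 = 5 | 2·0+5·1 = 5
J: 1·2 = 2 | 2·1+5·0 = 2
G: 1·4 = 4 | 2·2+5·0 = 4
Z: 1·8 = 8 | 2·4+5·0 = 8
X: 1·5 = 5 | 2·0+5·1 = 5
gcd(1,2,5) = 1

Coefficients: [1, 2, 5]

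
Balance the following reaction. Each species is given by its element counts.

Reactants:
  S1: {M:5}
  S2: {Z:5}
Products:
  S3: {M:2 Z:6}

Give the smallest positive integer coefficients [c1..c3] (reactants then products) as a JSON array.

Coefficients: [2, 6, 5]

M: 2·5+6·0 = 10 | 5·2 = 10
Z: 2·0+6·5 = 30 | 5·6 = 30
gcd(2,6,5) = 1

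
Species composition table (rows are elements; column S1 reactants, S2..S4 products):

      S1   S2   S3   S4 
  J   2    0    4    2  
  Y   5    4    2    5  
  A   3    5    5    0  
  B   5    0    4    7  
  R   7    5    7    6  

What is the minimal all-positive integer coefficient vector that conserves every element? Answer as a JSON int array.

J: 5·2 = 10 | 2·0+1·4+3·2 = 10
Y: 5·5 = 25 | 2·4+1·2+3·5 = 25
A: 5·3 = 15 | 2·5+1·5+3·0 = 15
B: 5·5 = 25 | 2·0+1·4+3·7 = 25
R: 5·7 = 35 | 2·5+1·7+3·6 = 35
gcd(5,2,1,3) = 1

Coefficients: [5, 2, 1, 3]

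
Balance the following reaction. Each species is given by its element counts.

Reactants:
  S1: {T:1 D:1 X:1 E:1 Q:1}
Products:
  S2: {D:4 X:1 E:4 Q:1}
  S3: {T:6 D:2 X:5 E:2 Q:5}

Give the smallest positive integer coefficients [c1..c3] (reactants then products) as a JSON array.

T: 6·1 = 6 | 1·0+1·6 = 6
D: 6·1 = 6 | 1·4+1·2 = 6
X: 6·1 = 6 | 1·1+1·5 = 6
E: 6·1 = 6 | 1·4+1·2 = 6
Q: 6·1 = 6 | 1·1+1·5 = 6
gcd(6,1,1) = 1

Coefficients: [6, 1, 1]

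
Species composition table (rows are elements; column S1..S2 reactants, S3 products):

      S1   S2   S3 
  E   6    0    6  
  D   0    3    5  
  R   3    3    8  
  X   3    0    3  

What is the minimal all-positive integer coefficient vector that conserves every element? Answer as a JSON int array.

E: 3·6+5·0 = 18 | 3·6 = 18
D: 3·0+5·3 = 15 | 3·5 = 15
R: 3·3+5·3 = 24 | 3·8 = 24
X: 3·3+5·0 = 9 | 3·3 = 9
gcd(3,5,3) = 1

Coefficients: [3, 5, 3]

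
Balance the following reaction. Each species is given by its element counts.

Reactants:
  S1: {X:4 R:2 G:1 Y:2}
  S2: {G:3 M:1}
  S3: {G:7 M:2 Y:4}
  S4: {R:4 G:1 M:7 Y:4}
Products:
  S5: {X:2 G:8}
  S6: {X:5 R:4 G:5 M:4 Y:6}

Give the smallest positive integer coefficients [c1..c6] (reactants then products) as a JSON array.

X: 6·4+5·0+2·0+1·0 = 24 | 2·2+4·5 = 24
R: 6·2+5·0+2·0+1·4 = 16 | 2·0+4·4 = 16
G: 6·1+5·3+2·7+1·1 = 36 | 2·8+4·5 = 36
M: 6·0+5·1+2·2+1·7 = 16 | 2·0+4·4 = 16
Y: 6·2+5·0+2·4+1·4 = 24 | 2·0+4·6 = 24
gcd(6,5,2,1,2,4) = 1

Coefficients: [6, 5, 2, 1, 2, 4]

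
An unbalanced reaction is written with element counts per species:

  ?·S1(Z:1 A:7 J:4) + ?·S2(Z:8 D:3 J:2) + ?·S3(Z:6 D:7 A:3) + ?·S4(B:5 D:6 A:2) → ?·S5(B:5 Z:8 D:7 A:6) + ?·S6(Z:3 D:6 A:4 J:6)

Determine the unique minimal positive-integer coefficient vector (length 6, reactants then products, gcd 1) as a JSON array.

B: 5·0+5·0+3·0+6·5 = 30 | 6·5+5·0 = 30
Z: 5·1+5·8+3·6+6·0 = 63 | 6·8+5·3 = 63
D: 5·0+5·3+3·7+6·6 = 72 | 6·7+5·6 = 72
A: 5·7+5·0+3·3+6·2 = 56 | 6·6+5·4 = 56
J: 5·4+5·2+3·0+6·0 = 30 | 6·0+5·6 = 30
gcd(5,5,3,6,6,5) = 1

Coefficients: [5, 5, 3, 6, 6, 5]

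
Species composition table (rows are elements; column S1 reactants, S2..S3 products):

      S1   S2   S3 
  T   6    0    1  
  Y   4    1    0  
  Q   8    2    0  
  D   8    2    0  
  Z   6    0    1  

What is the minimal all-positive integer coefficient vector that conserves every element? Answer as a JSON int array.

T: 1·6 = 6 | 4·0+6·1 = 6
Y: 1·4 = 4 | 4·1+6·0 = 4
Q: 1·8 = 8 | 4·2+6·0 = 8
D: 1·8 = 8 | 4·2+6·0 = 8
Z: 1·6 = 6 | 4·0+6·1 = 6
gcd(1,4,6) = 1

Coefficients: [1, 4, 6]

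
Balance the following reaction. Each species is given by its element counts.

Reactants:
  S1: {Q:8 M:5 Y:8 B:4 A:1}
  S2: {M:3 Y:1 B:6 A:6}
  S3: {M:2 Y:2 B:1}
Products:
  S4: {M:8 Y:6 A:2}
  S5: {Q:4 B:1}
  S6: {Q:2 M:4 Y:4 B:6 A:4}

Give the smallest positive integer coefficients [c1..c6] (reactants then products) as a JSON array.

Coefficients: [2, 4, 5, 1, 1, 6]

Q: 2·8+4·0+5·0 = 16 | 1·0+1·4+6·2 = 16
M: 2·5+4·3+5·2 = 32 | 1·8+1·0+6·4 = 32
Y: 2·8+4·1+5·2 = 30 | 1·6+1·0+6·4 = 30
B: 2·4+4·6+5·1 = 37 | 1·0+1·1+6·6 = 37
A: 2·1+4·6+5·0 = 26 | 1·2+1·0+6·4 = 26
gcd(2,4,5,1,1,6) = 1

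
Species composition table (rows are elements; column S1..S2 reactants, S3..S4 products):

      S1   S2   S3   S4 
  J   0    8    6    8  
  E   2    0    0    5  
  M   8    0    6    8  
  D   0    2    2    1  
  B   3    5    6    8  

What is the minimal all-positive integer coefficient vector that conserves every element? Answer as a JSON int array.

J: 5·0+5·8 = 40 | 4·6+2·8 = 40
E: 5·2+5·0 = 10 | 4·0+2·5 = 10
M: 5·8+5·0 = 40 | 4·6+2·8 = 40
D: 5·0+5·2 = 10 | 4·2+2·1 = 10
B: 5·3+5·5 = 40 | 4·6+2·8 = 40
gcd(5,5,4,2) = 1

Coefficients: [5, 5, 4, 2]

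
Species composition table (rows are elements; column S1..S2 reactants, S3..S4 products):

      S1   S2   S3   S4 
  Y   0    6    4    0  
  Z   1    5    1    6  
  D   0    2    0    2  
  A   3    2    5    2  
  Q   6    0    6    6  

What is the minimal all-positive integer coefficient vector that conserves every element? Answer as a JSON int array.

Y: 5·0+2·6 = 12 | 3·4+2·0 = 12
Z: 5·1+2·5 = 15 | 3·1+2·6 = 15
D: 5·0+2·2 = 4 | 3·0+2·2 = 4
A: 5·3+2·2 = 19 | 3·5+2·2 = 19
Q: 5·6+2·0 = 30 | 3·6+2·6 = 30
gcd(5,2,3,2) = 1

Coefficients: [5, 2, 3, 2]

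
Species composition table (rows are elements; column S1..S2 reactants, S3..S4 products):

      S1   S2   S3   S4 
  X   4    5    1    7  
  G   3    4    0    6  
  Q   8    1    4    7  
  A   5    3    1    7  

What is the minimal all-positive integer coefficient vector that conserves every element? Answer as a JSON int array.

Coefficients: [6, 3, 4, 5]

X: 6·4+3·5 = 39 | 4·1+5·7 = 39
G: 6·3+3·4 = 30 | 4·0+5·6 = 30
Q: 6·8+3·1 = 51 | 4·4+5·7 = 51
A: 6·5+3·3 = 39 | 4·1+5·7 = 39
gcd(6,3,4,5) = 1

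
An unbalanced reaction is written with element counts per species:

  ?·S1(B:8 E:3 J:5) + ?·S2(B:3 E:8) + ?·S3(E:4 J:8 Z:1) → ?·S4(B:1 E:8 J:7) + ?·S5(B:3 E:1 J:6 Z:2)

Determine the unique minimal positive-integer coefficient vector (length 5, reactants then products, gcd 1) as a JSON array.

Coefficients: [1, 2, 6, 5, 3]

B: 1·8+2·3+6·0 = 14 | 5·1+3·3 = 14
E: 1·3+2·8+6·4 = 43 | 5·8+3·1 = 43
J: 1·5+2·0+6·8 = 53 | 5·7+3·6 = 53
Z: 1·0+2·0+6·1 = 6 | 5·0+3·2 = 6
gcd(1,2,6,5,3) = 1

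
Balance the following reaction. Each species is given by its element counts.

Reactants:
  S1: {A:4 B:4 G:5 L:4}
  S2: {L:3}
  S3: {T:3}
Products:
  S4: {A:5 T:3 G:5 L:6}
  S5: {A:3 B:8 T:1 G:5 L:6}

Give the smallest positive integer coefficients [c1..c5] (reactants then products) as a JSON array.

A: 6·4+4·0+4·0 = 24 | 3·5+3·3 = 24
B: 6·4+4·0+4·0 = 24 | 3·0+3·8 = 24
T: 6·0+4·0+4·3 = 12 | 3·3+3·1 = 12
G: 6·5+4·0+4·0 = 30 | 3·5+3·5 = 30
L: 6·4+4·3+4·0 = 36 | 3·6+3·6 = 36
gcd(6,4,4,3,3) = 1

Coefficients: [6, 4, 4, 3, 3]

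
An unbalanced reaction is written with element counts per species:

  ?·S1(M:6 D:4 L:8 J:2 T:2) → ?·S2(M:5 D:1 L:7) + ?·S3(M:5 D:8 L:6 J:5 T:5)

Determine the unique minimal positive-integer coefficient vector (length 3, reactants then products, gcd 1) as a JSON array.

Coefficients: [5, 4, 2]

M: 5·6 = 30 | 4·5+2·5 = 30
D: 5·4 = 20 | 4·1+2·8 = 20
L: 5·8 = 40 | 4·7+2·6 = 40
J: 5·2 = 10 | 4·0+2·5 = 10
T: 5·2 = 10 | 4·0+2·5 = 10
gcd(5,4,2) = 1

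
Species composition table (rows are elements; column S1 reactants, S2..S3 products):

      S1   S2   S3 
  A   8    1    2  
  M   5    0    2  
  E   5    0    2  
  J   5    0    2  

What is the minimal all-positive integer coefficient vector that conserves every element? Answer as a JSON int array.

A: 2·8 = 16 | 6·1+5·2 = 16
M: 2·5 = 10 | 6·0+5·2 = 10
E: 2·5 = 10 | 6·0+5·2 = 10
J: 2·5 = 10 | 6·0+5·2 = 10
gcd(2,6,5) = 1

Coefficients: [2, 6, 5]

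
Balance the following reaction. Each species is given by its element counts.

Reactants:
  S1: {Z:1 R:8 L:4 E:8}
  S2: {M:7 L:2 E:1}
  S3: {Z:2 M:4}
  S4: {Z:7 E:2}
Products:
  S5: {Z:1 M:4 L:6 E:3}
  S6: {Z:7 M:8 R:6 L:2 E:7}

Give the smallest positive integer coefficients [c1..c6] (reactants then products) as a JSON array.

Coefficients: [3, 4, 3, 3, 2, 4]

Z: 3·1+4·0+3·2+3·7 = 30 | 2·1+4·7 = 30
M: 3·0+4·7+3·4+3·0 = 40 | 2·4+4·8 = 40
R: 3·8+4·0+3·0+3·0 = 24 | 2·0+4·6 = 24
L: 3·4+4·2+3·0+3·0 = 20 | 2·6+4·2 = 20
E: 3·8+4·1+3·0+3·2 = 34 | 2·3+4·7 = 34
gcd(3,4,3,3,2,4) = 1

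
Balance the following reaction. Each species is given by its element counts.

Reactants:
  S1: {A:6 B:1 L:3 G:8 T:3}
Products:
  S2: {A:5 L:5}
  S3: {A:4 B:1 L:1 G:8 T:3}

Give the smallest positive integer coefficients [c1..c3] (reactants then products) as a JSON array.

Coefficients: [5, 2, 5]

A: 5·6 = 30 | 2·5+5·4 = 30
B: 5·1 = 5 | 2·0+5·1 = 5
L: 5·3 = 15 | 2·5+5·1 = 15
G: 5·8 = 40 | 2·0+5·8 = 40
T: 5·3 = 15 | 2·0+5·3 = 15
gcd(5,2,5) = 1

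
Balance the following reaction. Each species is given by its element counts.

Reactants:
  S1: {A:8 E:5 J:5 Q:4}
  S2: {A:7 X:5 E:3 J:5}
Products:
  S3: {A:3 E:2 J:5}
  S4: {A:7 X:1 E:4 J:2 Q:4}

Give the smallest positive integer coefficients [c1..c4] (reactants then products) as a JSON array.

Coefficients: [5, 1, 4, 5]

A: 5·8+1·7 = 47 | 4·3+5·7 = 47
X: 5·0+1·5 = 5 | 4·0+5·1 = 5
E: 5·5+1·3 = 28 | 4·2+5·4 = 28
J: 5·5+1·5 = 30 | 4·5+5·2 = 30
Q: 5·4+1·0 = 20 | 4·0+5·4 = 20
gcd(5,1,4,5) = 1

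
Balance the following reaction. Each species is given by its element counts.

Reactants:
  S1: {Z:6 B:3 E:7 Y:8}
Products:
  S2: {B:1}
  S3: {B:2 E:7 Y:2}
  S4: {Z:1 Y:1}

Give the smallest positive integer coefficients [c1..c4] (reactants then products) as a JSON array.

Z: 1·6 = 6 | 1·0+1·0+6·1 = 6
B: 1·3 = 3 | 1·1+1·2+6·0 = 3
E: 1·7 = 7 | 1·0+1·7+6·0 = 7
Y: 1·8 = 8 | 1·0+1·2+6·1 = 8
gcd(1,1,1,6) = 1

Coefficients: [1, 1, 1, 6]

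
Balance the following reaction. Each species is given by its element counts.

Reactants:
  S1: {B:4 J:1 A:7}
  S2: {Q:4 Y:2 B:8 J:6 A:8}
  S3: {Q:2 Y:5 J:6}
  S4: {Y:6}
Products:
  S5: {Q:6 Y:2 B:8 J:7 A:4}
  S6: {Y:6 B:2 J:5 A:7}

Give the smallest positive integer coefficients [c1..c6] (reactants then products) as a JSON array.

Q: 4·0+1·4+4·2+1·0 = 12 | 2·6+4·0 = 12
Y: 4·0+1·2+4·5+1·6 = 28 | 2·2+4·6 = 28
B: 4·4+1·8+4·0+1·0 = 24 | 2·8+4·2 = 24
J: 4·1+1·6+4·6+1·0 = 34 | 2·7+4·5 = 34
A: 4·7+1·8+4·0+1·0 = 36 | 2·4+4·7 = 36
gcd(4,1,4,1,2,4) = 1

Coefficients: [4, 1, 4, 1, 2, 4]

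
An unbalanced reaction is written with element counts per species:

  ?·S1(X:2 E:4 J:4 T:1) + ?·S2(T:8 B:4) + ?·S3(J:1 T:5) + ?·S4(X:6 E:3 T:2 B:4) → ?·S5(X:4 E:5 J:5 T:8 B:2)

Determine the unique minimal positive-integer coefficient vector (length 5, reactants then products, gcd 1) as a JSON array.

X: 6·2+1·0+6·0+2·6 = 24 | 6·4 = 24
E: 6·4+1·0+6·0+2·3 = 30 | 6·5 = 30
J: 6·4+1·0+6·1+2·0 = 30 | 6·5 = 30
T: 6·1+1·8+6·5+2·2 = 48 | 6·8 = 48
B: 6·0+1·4+6·0+2·4 = 12 | 6·2 = 12
gcd(6,1,6,2,6) = 1

Coefficients: [6, 1, 6, 2, 6]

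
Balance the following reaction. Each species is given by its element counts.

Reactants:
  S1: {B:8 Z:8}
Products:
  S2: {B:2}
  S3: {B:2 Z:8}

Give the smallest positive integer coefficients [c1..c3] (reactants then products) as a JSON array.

B: 1·8 = 8 | 3·2+1·2 = 8
Z: 1·8 = 8 | 3·0+1·8 = 8
gcd(1,3,1) = 1

Coefficients: [1, 3, 1]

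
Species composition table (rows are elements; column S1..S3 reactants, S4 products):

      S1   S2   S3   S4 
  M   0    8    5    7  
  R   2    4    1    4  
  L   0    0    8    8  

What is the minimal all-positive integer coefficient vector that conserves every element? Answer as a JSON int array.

M: 4·0+1·8+4·5 = 28 | 4·7 = 28
R: 4·2+1·4+4·1 = 16 | 4·4 = 16
L: 4·0+1·0+4·8 = 32 | 4·8 = 32
gcd(4,1,4,4) = 1

Coefficients: [4, 1, 4, 4]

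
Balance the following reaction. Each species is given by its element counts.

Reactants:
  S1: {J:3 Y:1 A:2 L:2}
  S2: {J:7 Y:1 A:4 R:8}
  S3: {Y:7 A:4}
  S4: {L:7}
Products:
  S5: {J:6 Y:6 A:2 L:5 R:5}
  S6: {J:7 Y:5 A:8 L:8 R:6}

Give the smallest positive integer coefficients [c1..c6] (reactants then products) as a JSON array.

Coefficients: [4, 5, 4, 6, 2, 5]

J: 4·3+5·7+4·0+6·0 = 47 | 2·6+5·7 = 47
Y: 4·1+5·1+4·7+6·0 = 37 | 2·6+5·5 = 37
A: 4·2+5·4+4·4+6·0 = 44 | 2·2+5·8 = 44
L: 4·2+5·0+4·0+6·7 = 50 | 2·5+5·8 = 50
R: 4·0+5·8+4·0+6·0 = 40 | 2·5+5·6 = 40
gcd(4,5,4,6,2,5) = 1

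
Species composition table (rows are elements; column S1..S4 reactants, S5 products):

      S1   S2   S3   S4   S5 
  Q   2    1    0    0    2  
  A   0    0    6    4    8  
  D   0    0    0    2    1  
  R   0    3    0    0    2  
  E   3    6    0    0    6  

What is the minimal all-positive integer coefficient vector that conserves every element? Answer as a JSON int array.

Q: 4·2+4·1+6·0+3·0 = 12 | 6·2 = 12
A: 4·0+4·0+6·6+3·4 = 48 | 6·8 = 48
D: 4·0+4·0+6·0+3·2 = 6 | 6·1 = 6
R: 4·0+4·3+6·0+3·0 = 12 | 6·2 = 12
E: 4·3+4·6+6·0+3·0 = 36 | 6·6 = 36
gcd(4,4,6,3,6) = 1

Coefficients: [4, 4, 6, 3, 6]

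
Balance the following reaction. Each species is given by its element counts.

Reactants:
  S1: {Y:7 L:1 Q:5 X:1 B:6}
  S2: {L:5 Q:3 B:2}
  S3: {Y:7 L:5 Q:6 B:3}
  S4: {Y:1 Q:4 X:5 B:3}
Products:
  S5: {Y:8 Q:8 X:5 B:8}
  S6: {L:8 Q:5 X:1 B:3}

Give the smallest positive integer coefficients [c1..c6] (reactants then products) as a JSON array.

Y: 5·7+6·0+1·7+6·1 = 48 | 6·8+5·0 = 48
L: 5·1+6·5+1·5+6·0 = 40 | 6·0+5·8 = 40
Q: 5·5+6·3+1·6+6·4 = 73 | 6·8+5·5 = 73
X: 5·1+6·0+1·0+6·5 = 35 | 6·5+5·1 = 35
B: 5·6+6·2+1·3+6·3 = 63 | 6·8+5·3 = 63
gcd(5,6,1,6,6,5) = 1

Coefficients: [5, 6, 1, 6, 6, 5]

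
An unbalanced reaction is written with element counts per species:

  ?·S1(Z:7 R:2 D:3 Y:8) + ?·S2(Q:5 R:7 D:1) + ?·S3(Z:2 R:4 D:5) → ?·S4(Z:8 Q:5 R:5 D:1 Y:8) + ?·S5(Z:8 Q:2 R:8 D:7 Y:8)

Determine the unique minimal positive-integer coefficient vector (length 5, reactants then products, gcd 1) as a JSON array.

Coefficients: [6, 3, 3, 1, 5]

Z: 6·7+3·0+3·2 = 48 | 1·8+5·8 = 48
Q: 6·0+3·5+3·0 = 15 | 1·5+5·2 = 15
R: 6·2+3·7+3·4 = 45 | 1·5+5·8 = 45
D: 6·3+3·1+3·5 = 36 | 1·1+5·7 = 36
Y: 6·8+3·0+3·0 = 48 | 1·8+5·8 = 48
gcd(6,3,3,1,5) = 1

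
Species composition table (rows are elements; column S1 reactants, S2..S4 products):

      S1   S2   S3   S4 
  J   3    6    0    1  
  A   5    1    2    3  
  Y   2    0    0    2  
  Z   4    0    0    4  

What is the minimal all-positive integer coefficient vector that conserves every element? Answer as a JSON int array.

Coefficients: [6, 2, 5, 6]

J: 6·3 = 18 | 2·6+5·0+6·1 = 18
A: 6·5 = 30 | 2·1+5·2+6·3 = 30
Y: 6·2 = 12 | 2·0+5·0+6·2 = 12
Z: 6·4 = 24 | 2·0+5·0+6·4 = 24
gcd(6,2,5,6) = 1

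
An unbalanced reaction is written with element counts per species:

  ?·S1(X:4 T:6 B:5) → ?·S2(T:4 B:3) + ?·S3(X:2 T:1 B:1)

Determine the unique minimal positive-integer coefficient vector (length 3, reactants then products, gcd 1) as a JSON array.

Coefficients: [1, 1, 2]

X: 1·4 = 4 | 1·0+2·2 = 4
T: 1·6 = 6 | 1·4+2·1 = 6
B: 1·5 = 5 | 1·3+2·1 = 5
gcd(1,1,2) = 1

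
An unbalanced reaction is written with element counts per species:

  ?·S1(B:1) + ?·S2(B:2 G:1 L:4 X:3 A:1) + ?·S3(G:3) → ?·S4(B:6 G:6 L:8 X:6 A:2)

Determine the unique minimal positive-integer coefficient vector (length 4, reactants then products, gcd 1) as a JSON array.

Coefficients: [6, 6, 4, 3]

B: 6·1+6·2+4·0 = 18 | 3·6 = 18
G: 6·0+6·1+4·3 = 18 | 3·6 = 18
L: 6·0+6·4+4·0 = 24 | 3·8 = 24
X: 6·0+6·3+4·0 = 18 | 3·6 = 18
A: 6·0+6·1+4·0 = 6 | 3·2 = 6
gcd(6,6,4,3) = 1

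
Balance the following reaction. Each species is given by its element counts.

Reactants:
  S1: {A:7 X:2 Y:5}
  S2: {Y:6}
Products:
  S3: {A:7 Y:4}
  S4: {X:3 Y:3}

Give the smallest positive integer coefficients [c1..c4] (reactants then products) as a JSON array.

Coefficients: [6, 1, 6, 4]

A: 6·7+1·0 = 42 | 6·7+4·0 = 42
X: 6·2+1·0 = 12 | 6·0+4·3 = 12
Y: 6·5+1·6 = 36 | 6·4+4·3 = 36
gcd(6,1,6,4) = 1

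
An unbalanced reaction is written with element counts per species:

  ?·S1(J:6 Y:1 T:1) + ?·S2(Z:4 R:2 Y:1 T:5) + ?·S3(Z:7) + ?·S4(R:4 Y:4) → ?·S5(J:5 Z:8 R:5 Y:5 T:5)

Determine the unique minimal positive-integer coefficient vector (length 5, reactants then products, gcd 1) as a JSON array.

Coefficients: [5, 5, 4, 5, 6]

J: 5·6+5·0+4·0+5·0 = 30 | 6·5 = 30
Z: 5·0+5·4+4·7+5·0 = 48 | 6·8 = 48
R: 5·0+5·2+4·0+5·4 = 30 | 6·5 = 30
Y: 5·1+5·1+4·0+5·4 = 30 | 6·5 = 30
T: 5·1+5·5+4·0+5·0 = 30 | 6·5 = 30
gcd(5,5,4,5,6) = 1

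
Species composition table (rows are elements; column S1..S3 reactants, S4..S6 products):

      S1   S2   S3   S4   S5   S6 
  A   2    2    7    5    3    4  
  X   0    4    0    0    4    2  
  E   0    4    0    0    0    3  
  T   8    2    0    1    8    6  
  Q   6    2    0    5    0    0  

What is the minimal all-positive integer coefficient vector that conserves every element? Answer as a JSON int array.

Coefficients: [4, 3, 5, 6, 1, 4]

A: 4·2+3·2+5·7 = 49 | 6·5+1·3+4·4 = 49
X: 4·0+3·4+5·0 = 12 | 6·0+1·4+4·2 = 12
E: 4·0+3·4+5·0 = 12 | 6·0+1·0+4·3 = 12
T: 4·8+3·2+5·0 = 38 | 6·1+1·8+4·6 = 38
Q: 4·6+3·2+5·0 = 30 | 6·5+1·0+4·0 = 30
gcd(4,3,5,6,1,4) = 1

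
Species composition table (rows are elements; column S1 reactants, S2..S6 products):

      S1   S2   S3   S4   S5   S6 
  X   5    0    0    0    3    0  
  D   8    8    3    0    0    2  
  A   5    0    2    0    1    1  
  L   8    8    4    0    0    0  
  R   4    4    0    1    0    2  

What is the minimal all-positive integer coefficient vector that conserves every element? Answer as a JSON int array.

X: 3·5 = 15 | 1·0+4·0+4·0+5·3+2·0 = 15
D: 3·8 = 24 | 1·8+4·3+4·0+5·0+2·2 = 24
A: 3·5 = 15 | 1·0+4·2+4·0+5·1+2·1 = 15
L: 3·8 = 24 | 1·8+4·4+4·0+5·0+2·0 = 24
R: 3·4 = 12 | 1·4+4·0+4·1+5·0+2·2 = 12
gcd(3,1,4,4,5,2) = 1

Coefficients: [3, 1, 4, 4, 5, 2]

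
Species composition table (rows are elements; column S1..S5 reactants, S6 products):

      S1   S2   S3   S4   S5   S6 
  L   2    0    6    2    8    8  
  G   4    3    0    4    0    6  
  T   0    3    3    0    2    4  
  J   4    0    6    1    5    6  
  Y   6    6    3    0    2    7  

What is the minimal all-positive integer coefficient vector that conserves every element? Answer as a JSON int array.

Coefficients: [1, 4, 2, 5, 3, 6]

L: 1·2+4·0+2·6+5·2+3·8 = 48 | 6·8 = 48
G: 1·4+4·3+2·0+5·4+3·0 = 36 | 6·6 = 36
T: 1·0+4·3+2·3+5·0+3·2 = 24 | 6·4 = 24
J: 1·4+4·0+2·6+5·1+3·5 = 36 | 6·6 = 36
Y: 1·6+4·6+2·3+5·0+3·2 = 42 | 6·7 = 42
gcd(1,4,2,5,3,6) = 1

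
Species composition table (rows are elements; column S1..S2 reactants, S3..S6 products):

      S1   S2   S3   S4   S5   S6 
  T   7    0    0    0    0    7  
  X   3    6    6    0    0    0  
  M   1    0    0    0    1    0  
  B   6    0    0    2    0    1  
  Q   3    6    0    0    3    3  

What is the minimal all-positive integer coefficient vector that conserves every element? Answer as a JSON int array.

Coefficients: [2, 1, 2, 5, 2, 2]

T: 2·7+1·0 = 14 | 2·0+5·0+2·0+2·7 = 14
X: 2·3+1·6 = 12 | 2·6+5·0+2·0+2·0 = 12
M: 2·1+1·0 = 2 | 2·0+5·0+2·1+2·0 = 2
B: 2·6+1·0 = 12 | 2·0+5·2+2·0+2·1 = 12
Q: 2·3+1·6 = 12 | 2·0+5·0+2·3+2·3 = 12
gcd(2,1,2,5,2,2) = 1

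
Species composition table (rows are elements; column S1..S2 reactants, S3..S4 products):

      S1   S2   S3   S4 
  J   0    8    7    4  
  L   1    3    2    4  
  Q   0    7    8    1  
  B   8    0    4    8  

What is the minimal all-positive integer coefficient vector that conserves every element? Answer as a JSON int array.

Coefficients: [5, 5, 4, 3]

J: 5·0+5·8 = 40 | 4·7+3·4 = 40
L: 5·1+5·3 = 20 | 4·2+3·4 = 20
Q: 5·0+5·7 = 35 | 4·8+3·1 = 35
B: 5·8+5·0 = 40 | 4·4+3·8 = 40
gcd(5,5,4,3) = 1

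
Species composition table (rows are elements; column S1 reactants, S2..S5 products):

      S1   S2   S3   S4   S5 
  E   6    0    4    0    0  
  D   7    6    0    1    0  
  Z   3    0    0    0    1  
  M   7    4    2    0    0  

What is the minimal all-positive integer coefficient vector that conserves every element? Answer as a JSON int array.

Coefficients: [2, 2, 3, 2, 6]

E: 2·6 = 12 | 2·0+3·4+2·0+6·0 = 12
D: 2·7 = 14 | 2·6+3·0+2·1+6·0 = 14
Z: 2·3 = 6 | 2·0+3·0+2·0+6·1 = 6
M: 2·7 = 14 | 2·4+3·2+2·0+6·0 = 14
gcd(2,2,3,2,6) = 1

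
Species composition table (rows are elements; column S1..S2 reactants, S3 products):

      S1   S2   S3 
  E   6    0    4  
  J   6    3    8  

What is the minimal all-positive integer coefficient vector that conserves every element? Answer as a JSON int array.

Coefficients: [2, 4, 3]

E: 2·6+4·0 = 12 | 3·4 = 12
J: 2·6+4·3 = 24 | 3·8 = 24
gcd(2,4,3) = 1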